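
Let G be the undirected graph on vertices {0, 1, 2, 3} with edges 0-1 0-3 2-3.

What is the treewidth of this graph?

A width-1 tree decomposition is:
Bags: B1 = {2, 3}  B2 = {0, 3}  B3 = {0, 1}
Tree: B1–B2, B2–B3
The largest bag has 2 vertices, giving width 1; this decomposition certifies tw(G) ≤ 1. G has an edge, so its treewidth is at least 1. Combining the bounds, tw(G) = 1.

1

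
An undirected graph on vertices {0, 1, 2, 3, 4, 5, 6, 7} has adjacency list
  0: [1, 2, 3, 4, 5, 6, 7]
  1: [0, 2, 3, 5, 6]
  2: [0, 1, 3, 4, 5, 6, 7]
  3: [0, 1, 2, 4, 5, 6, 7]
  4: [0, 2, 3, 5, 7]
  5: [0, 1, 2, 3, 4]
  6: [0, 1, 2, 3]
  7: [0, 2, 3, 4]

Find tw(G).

A width-4 tree decomposition is:
Bags: B1 = {0, 2, 3, 4, 5}  B2 = {0, 1, 2, 3, 5}  B3 = {0, 2, 3, 4, 7}  B4 = {0, 1, 2, 3, 6}
Tree: B1–B2, B1–B3, B2–B4
Every bag has size at most 5, so the width is 5 − 1 = 4 and tw(G) ≤ 4. Conversely, {0, 1, 2, 3, 5} is a clique of size 5, and the vertices of any clique must share a bag in every tree decomposition; so some bag has ≥ 5 vertices and tw(G) ≥ 4. Hence tw(G) = 4 exactly.

4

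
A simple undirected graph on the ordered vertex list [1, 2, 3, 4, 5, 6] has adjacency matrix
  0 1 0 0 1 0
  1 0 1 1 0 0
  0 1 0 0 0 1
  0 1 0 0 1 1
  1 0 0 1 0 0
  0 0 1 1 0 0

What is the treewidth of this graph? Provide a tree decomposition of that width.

Treewidth 2.
One optimal decomposition is:
Bags: B1 = {1, 2, 5}  B2 = {2, 4, 5}  B3 = {2, 3, 4}  B4 = {3, 4, 6}
Tree: B1–B2, B2–B3, B3–B4

Every bag has size at most 3, so the width is 3 − 1 = 2 and tw(G) ≤ 2. Since 1–5–4–2–1 is a cycle in G, G is not acyclic. Forests are exactly the graphs of treewidth ≤ 1, so tw(G) ≥ 2. The upper and lower bounds meet at 2, so that is the treewidth.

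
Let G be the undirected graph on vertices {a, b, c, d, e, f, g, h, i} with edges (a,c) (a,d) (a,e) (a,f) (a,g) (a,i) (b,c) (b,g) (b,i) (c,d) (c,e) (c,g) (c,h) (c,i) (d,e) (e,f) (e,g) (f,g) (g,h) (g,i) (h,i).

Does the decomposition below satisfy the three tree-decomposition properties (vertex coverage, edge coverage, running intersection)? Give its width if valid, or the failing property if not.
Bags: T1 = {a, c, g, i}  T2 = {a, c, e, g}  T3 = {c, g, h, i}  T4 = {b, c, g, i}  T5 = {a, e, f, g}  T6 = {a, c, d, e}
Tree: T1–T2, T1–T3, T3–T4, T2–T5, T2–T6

Checking the three conditions: (i) the bags cover all of {a, b, c, d, e, f, g, h, i}; (ii) for each edge, some bag contains both endpoints; (iii) the bags containing any fixed vertex form a subtree. All hold, so the decomposition is valid with width 4 − 1 = 3.

Yes; width 3.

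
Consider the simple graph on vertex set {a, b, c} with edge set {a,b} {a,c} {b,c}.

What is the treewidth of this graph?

2

A width-2 tree decomposition is:
Bags: B1 = {a, b, c}
Tree: (single bag)
A single bag containing all 3 vertices is trivially a valid decomposition of width 2. On the other hand G contains the 3-clique {a, b, c}. A clique must lie in a single bag of any decomposition, so no decomposition can have width below 2. Combining the bounds, tw(G) = 2.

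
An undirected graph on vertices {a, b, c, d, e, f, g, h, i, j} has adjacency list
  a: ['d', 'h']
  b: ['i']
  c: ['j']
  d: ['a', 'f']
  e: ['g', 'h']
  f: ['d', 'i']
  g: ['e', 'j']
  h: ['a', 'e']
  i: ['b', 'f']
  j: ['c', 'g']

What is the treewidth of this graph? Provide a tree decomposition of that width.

The largest bag has 2 vertices, giving width 1; this decomposition certifies tw(G) ≤ 1. G has an edge, so its treewidth is at least 1. Hence tw(G) = 1 exactly.

Treewidth 1.
Bags: B1 = {c, j}  B2 = {g, j}  B3 = {e, g}  B4 = {e, h}  B5 = {a, h}  B6 = {a, d}  B7 = {d, f}  B8 = {f, i}  B9 = {b, i}
Tree: B1–B2, B2–B3, B3–B4, B4–B5, B5–B6, B6–B7, B7–B8, B8–B9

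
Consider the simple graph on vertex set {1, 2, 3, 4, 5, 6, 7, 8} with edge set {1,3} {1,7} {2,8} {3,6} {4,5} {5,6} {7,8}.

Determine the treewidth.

1

A width-1 tree decomposition is:
Bags: B1 = {2, 8}  B2 = {7, 8}  B3 = {1, 7}  B4 = {1, 3}  B5 = {3, 6}  B6 = {5, 6}  B7 = {4, 5}
Tree: B1–B2, B2–B3, B3–B4, B4–B5, B5–B6, B6–B7
Each bag holds 2 vertices, so the decomposition has width 1, which upper-bounds the treewidth. Any graph with an edge has treewidth ≥ 1, and G has the edge 2–8. Therefore the treewidth is 1.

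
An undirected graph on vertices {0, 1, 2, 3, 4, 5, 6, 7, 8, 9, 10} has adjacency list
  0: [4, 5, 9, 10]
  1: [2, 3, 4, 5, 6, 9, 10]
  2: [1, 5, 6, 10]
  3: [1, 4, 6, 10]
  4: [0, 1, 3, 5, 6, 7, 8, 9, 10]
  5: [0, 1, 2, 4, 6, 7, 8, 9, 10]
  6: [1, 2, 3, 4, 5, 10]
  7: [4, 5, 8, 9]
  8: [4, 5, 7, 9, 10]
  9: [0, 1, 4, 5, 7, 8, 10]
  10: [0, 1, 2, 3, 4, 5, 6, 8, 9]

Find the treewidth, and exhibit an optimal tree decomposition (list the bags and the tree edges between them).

Treewidth 4.
One such decomposition:
Bags: B1 = {1, 4, 5, 6, 10}  B2 = {1, 4, 5, 9, 10}  B3 = {1, 2, 5, 6, 10}  B4 = {4, 5, 8, 9, 10}  B5 = {1, 3, 4, 6, 10}  B6 = {0, 4, 5, 9, 10}  B7 = {4, 5, 7, 8, 9}
Tree: B1–B2, B1–B3, B2–B4, B1–B5, B4–B6, B4–B7

Each bag holds 5 vertices, so the decomposition has width 4, which upper-bounds the treewidth. Conversely, {1, 2, 5, 6, 10} is a clique of size 5, and the vertices of any clique must share a bag in every tree decomposition; so some bag has ≥ 5 vertices and tw(G) ≥ 4. The upper and lower bounds meet at 4, so that is the treewidth.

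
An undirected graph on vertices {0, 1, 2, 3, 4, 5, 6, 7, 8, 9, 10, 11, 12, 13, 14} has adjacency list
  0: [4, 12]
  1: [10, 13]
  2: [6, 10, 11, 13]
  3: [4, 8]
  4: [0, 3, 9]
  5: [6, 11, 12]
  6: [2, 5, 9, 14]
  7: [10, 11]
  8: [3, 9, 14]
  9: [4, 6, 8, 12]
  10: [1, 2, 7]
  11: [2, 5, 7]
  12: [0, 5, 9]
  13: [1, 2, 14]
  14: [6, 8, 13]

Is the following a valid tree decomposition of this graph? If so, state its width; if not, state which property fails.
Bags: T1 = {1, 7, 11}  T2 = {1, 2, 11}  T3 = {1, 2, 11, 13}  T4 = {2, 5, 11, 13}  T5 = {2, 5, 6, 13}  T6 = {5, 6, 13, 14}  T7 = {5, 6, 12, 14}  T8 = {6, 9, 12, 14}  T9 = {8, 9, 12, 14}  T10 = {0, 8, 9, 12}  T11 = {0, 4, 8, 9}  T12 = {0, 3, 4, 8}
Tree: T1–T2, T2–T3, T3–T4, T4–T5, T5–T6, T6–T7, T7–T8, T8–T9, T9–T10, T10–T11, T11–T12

A tree decomposition must satisfy three properties: every vertex lies in some bag; for every edge, both endpoints lie together in some bag; and for every vertex, the bags containing it form a connected subtree. Here vertex 10 appears in no bag, so the decomposition is invalid.

No — vertex 10 appears in no bag.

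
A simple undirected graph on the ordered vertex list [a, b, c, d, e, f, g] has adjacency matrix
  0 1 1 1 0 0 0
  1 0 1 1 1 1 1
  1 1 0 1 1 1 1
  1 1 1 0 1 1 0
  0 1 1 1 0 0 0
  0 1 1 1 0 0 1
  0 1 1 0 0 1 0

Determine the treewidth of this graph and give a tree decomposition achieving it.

Every bag has size at most 4, so the width is 4 − 1 = 3 and tw(G) ≤ 3. For the lower bound, the 4 vertices {b, c, d, e} are pairwise adjacent, and any tree decomposition puts a clique entirely inside one bag — forcing width ≥ 3. Therefore the treewidth is 3.

Treewidth 3.
One optimal decomposition is:
Bags: B1 = {a, b, c, d}  B2 = {b, c, d, f}  B3 = {b, c, f, g}  B4 = {b, c, d, e}
Tree: B1–B2, B2–B3, B1–B4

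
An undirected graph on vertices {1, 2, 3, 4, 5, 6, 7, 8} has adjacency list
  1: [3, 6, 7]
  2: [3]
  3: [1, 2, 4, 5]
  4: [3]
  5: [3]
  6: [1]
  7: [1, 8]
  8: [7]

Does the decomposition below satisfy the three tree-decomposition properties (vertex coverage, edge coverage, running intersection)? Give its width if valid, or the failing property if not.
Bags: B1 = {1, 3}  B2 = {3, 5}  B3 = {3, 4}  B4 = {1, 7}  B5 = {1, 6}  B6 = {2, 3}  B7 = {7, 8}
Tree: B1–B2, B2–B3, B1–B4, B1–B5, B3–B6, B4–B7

Every vertex of G appears in some bag (union = {1, 2, 3, 4, 5, 6, 7, 8}); every edge is covered by a bag; and for each vertex v the set of bags containing v is connected in the bag tree. The decomposition is therefore valid. The largest bag has 2 vertices, so the width is 1.

Yes; width 1.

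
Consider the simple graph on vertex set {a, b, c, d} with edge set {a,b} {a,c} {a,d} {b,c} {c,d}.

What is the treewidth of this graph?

A width-2 tree decomposition is:
Bags: B1 = {a, b, c}  B2 = {a, c, d}
Tree: B1–B2
The largest bag has 3 vertices, giving width 2; this decomposition certifies tw(G) ≤ 2. For the lower bound, the 3 vertices {a, c, d} are pairwise adjacent, and any tree decomposition puts a clique entirely inside one bag — forcing width ≥ 2. Therefore the treewidth is 2.

2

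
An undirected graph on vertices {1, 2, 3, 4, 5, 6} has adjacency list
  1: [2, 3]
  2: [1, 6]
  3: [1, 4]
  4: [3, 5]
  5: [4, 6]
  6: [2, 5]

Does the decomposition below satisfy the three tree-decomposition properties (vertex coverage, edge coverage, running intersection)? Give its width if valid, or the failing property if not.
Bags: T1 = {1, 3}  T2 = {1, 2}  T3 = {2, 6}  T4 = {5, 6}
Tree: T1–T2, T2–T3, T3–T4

No — vertex 4 appears in no bag.

A tree decomposition must satisfy three properties: every vertex lies in some bag; for every edge, both endpoints lie together in some bag; and for every vertex, the bags containing it form a connected subtree. Here vertex 4 appears in no bag, so the decomposition is invalid.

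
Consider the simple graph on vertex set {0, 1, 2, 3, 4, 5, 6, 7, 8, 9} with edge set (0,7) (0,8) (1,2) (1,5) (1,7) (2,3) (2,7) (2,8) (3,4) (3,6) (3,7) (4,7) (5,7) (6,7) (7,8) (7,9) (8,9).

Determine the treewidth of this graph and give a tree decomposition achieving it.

Each bag holds 3 vertices, so the decomposition has width 2, which upper-bounds the treewidth. On the other hand G contains the 3-clique {0, 7, 8}. A clique must lie in a single bag of any decomposition, so no decomposition can have width below 2. Therefore the treewidth is 2.

Treewidth 2.
One such decomposition:
Bags: B1 = {2, 7, 8}  B2 = {2, 3, 7}  B3 = {0, 7, 8}  B4 = {7, 8, 9}  B5 = {3, 4, 7}  B6 = {1, 2, 7}  B7 = {3, 6, 7}  B8 = {1, 5, 7}
Tree: B1–B2, B1–B3, B3–B4, B2–B5, B2–B6, B2–B7, B6–B8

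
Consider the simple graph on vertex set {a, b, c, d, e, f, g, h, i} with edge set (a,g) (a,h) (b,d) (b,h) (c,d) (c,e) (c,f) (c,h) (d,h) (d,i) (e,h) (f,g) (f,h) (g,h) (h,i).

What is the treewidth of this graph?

A width-2 tree decomposition is:
Bags: B1 = {c, d, h}  B2 = {b, d, h}  B3 = {d, h, i}  B4 = {c, e, h}  B5 = {c, f, h}  B6 = {f, g, h}  B7 = {a, g, h}
Tree: B1–B2, B1–B3, B1–B4, B4–B5, B5–B6, B6–B7
Every bag has size at most 3, so the width is 3 − 1 = 2 and tw(G) ≤ 2. On the other hand G contains the 3-clique {c, d, h}. A clique must lie in a single bag of any decomposition, so no decomposition can have width below 2. Therefore the treewidth is 2.

2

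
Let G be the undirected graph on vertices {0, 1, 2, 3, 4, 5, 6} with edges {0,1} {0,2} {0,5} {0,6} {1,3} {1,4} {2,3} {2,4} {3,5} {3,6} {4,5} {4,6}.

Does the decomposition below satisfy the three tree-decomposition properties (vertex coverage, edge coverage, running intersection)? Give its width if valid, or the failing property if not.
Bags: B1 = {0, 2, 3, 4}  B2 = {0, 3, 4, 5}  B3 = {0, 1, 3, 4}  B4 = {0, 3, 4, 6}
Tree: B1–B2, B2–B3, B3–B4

Every vertex of G appears in some bag (union = {0, 1, 2, 3, 4, 5, 6}); every edge is covered by a bag; and for each vertex v the set of bags containing v is connected in the bag tree. The decomposition is therefore valid. The largest bag has 4 vertices, so the width is 3.

Yes; width 3.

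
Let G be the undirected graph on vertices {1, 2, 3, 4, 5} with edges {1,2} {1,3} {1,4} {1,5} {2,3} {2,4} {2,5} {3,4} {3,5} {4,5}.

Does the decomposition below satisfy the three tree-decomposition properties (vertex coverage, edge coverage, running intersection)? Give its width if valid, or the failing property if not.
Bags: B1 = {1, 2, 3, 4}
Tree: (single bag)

No — vertex 5 appears in no bag.

A tree decomposition must satisfy three properties: every vertex lies in some bag; for every edge, both endpoints lie together in some bag; and for every vertex, the bags containing it form a connected subtree. Here vertex 5 appears in no bag, so the decomposition is invalid.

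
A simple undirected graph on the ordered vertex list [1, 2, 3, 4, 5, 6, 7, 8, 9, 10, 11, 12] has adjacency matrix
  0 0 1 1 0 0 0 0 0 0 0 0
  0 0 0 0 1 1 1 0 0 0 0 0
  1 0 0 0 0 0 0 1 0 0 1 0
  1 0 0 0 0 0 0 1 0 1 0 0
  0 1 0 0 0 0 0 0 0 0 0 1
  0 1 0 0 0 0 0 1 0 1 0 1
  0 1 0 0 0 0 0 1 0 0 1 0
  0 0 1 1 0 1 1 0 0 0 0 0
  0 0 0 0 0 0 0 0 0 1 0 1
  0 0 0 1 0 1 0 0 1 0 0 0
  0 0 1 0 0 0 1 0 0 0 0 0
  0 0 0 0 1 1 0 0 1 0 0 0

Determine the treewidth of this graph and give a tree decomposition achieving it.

Treewidth 3.
One optimal decomposition is:
Bags: B1 = {2, 5, 9, 12}  B2 = {2, 6, 9, 12}  B3 = {2, 6, 9, 10}  B4 = {2, 6, 7, 10}  B5 = {6, 7, 8, 10}  B6 = {4, 7, 8, 10}  B7 = {4, 7, 8, 11}  B8 = {3, 4, 8, 11}  B9 = {1, 3, 4, 11}
Tree: B1–B2, B2–B3, B3–B4, B4–B5, B5–B6, B6–B7, B7–B8, B8–B9

The largest bag has 4 vertices, giving width 3; this decomposition certifies tw(G) ≤ 3. For the lower bound: the 4 vertex sets {5,9,12}, {2}, {6}, {4,7,8,10} are disjoint, each induces a connected subgraph, and every pair is joined by at least one edge of G. Contracting each set to a single vertex therefore yields K_{4} as a minor, and since treewidth is minor-monotone, tw(G) ≥ tw(K_{4}) = 3. The upper and lower bounds meet at 3, so that is the treewidth.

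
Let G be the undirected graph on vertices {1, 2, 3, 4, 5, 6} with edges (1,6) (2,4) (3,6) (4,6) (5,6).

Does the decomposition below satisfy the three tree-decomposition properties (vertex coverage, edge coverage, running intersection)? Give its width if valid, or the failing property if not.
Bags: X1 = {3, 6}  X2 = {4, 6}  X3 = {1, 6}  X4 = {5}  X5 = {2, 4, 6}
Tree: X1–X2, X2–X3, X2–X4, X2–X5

A tree decomposition must satisfy three properties: every vertex lies in some bag; for every edge, both endpoints lie together in some bag; and for every vertex, the bags containing it form a connected subtree. Here edge (6,5) lies in no bag, so the decomposition is invalid.

No — edge (6,5) lies in no bag.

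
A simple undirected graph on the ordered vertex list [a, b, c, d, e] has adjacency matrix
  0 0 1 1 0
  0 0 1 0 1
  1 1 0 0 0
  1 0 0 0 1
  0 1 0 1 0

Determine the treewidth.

2

A width-2 tree decomposition is:
Bags: B1 = {a, b, c}  B2 = {a, b, e}  B3 = {a, d, e}
Tree: B1–B2, B2–B3
The largest bag has 3 vertices, giving width 2; this decomposition certifies tw(G) ≤ 2. Since a–c–b–e–d–a is a cycle in G, G is not acyclic. Forests are exactly the graphs of treewidth ≤ 1, so tw(G) ≥ 2. The upper and lower bounds meet at 2, so that is the treewidth.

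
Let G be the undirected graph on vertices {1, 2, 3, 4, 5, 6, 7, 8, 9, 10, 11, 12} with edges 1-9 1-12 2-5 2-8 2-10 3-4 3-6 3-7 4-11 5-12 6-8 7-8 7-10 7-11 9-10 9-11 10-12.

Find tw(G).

A width-3 tree decomposition is:
Bags: B1 = {3, 4, 6, 8}  B2 = {3, 4, 7, 8}  B3 = {4, 7, 8, 11}  B4 = {2, 7, 8, 11}  B5 = {2, 7, 10, 11}  B6 = {2, 9, 10, 11}  B7 = {2, 5, 9, 10}  B8 = {5, 9, 10, 12}  B9 = {1, 5, 9, 12}
Tree: B1–B2, B2–B3, B3–B4, B4–B5, B5–B6, B6–B7, B7–B8, B8–B9
Each bag holds 4 vertices, so the decomposition has width 3, which upper-bounds the treewidth. For the lower bound: the 4 vertex sets {3,4,6}, {8}, {7}, {2,9,10,11} are disjoint, each induces a connected subgraph, and every pair is joined by at least one edge of G. Contracting each set to a single vertex therefore yields K_{4} as a minor, and since treewidth is minor-monotone, tw(G) ≥ tw(K_{4}) = 3. Combining the bounds, tw(G) = 3.

3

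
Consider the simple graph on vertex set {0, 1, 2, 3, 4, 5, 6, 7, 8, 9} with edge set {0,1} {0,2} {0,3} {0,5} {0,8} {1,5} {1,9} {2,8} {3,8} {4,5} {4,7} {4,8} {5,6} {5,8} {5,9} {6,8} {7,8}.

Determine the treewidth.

A width-2 tree decomposition is:
Bags: B1 = {0, 5, 8}  B2 = {0, 1, 5}  B3 = {5, 6, 8}  B4 = {4, 5, 8}  B5 = {0, 3, 8}  B6 = {0, 2, 8}  B7 = {4, 7, 8}  B8 = {1, 5, 9}
Tree: B1–B2, B1–B3, B1–B4, B1–B5, B1–B6, B4–B7, B2–B8
Every bag has size at most 3, so the width is 3 − 1 = 2 and tw(G) ≤ 2. Conversely, {0, 2, 8} is a clique of size 3, and the vertices of any clique must share a bag in every tree decomposition; so some bag has ≥ 3 vertices and tw(G) ≥ 2. Hence tw(G) = 2 exactly.

2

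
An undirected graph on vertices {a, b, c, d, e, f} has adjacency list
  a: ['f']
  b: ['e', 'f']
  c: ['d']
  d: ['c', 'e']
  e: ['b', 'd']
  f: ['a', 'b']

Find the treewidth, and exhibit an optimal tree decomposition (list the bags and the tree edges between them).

Treewidth 1.
One such decomposition:
Bags: B1 = {c, d}  B2 = {d, e}  B3 = {b, e}  B4 = {b, f}  B5 = {a, f}
Tree: B1–B2, B2–B3, B3–B4, B4–B5

The largest bag has 2 vertices, giving width 1; this decomposition certifies tw(G) ≤ 1. G has an edge, so its treewidth is at least 1. The upper and lower bounds meet at 1, so that is the treewidth.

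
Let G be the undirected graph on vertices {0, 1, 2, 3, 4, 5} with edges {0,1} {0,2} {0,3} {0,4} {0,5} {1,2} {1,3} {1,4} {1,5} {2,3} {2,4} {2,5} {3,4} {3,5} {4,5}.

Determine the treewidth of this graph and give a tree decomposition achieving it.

A single bag containing all 6 vertices is trivially a valid decomposition of width 5. On the other hand G contains the 6-clique {0, 1, 2, 3, 4, 5}. A clique must lie in a single bag of any decomposition, so no decomposition can have width below 5. Therefore the treewidth is 5.

Treewidth 5.
Bags: B1 = {0, 1, 2, 3, 4, 5}
Tree: (single bag)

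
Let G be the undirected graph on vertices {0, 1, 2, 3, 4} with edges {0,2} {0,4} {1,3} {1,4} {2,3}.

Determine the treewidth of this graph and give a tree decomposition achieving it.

Each bag holds 3 vertices, so the decomposition has width 2, which upper-bounds the treewidth. Since 2–0–4–1–3–2 is a cycle in G, G is not acyclic. Forests are exactly the graphs of treewidth ≤ 1, so tw(G) ≥ 2. The upper and lower bounds meet at 2, so that is the treewidth.

Treewidth 2.
Bags: B1 = {0, 2, 4}  B2 = {1, 2, 4}  B3 = {1, 2, 3}
Tree: B1–B2, B2–B3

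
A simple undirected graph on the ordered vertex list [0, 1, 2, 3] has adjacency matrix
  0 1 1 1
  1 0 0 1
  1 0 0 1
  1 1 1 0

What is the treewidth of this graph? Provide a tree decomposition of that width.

Treewidth 2.
Bags: B1 = {0, 1, 3}  B2 = {0, 2, 3}
Tree: B1–B2

The largest bag has 3 vertices, giving width 2; this decomposition certifies tw(G) ≤ 2. Conversely, {0, 1, 3} is a clique of size 3, and the vertices of any clique must share a bag in every tree decomposition; so some bag has ≥ 3 vertices and tw(G) ≥ 2. The upper and lower bounds meet at 2, so that is the treewidth.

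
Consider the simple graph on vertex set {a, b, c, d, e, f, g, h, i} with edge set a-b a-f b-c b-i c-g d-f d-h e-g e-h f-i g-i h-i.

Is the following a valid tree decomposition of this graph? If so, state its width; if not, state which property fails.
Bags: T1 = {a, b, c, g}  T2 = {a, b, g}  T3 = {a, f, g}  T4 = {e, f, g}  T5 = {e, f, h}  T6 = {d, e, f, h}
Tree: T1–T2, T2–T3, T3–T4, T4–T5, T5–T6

A tree decomposition must satisfy three properties: every vertex lies in some bag; for every edge, both endpoints lie together in some bag; and for every vertex, the bags containing it form a connected subtree. Here vertex i appears in no bag, so the decomposition is invalid.

No — vertex i appears in no bag.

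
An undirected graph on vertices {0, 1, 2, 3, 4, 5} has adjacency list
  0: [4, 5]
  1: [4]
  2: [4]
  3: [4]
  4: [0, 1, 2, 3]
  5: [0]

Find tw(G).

A width-1 tree decomposition is:
Bags: B1 = {2, 4}  B2 = {3, 4}  B3 = {1, 4}  B4 = {0, 4}  B5 = {0, 5}
Tree: B1–B2, B1–B3, B3–B4, B4–B5
The largest bag has 2 vertices, giving width 1; this decomposition certifies tw(G) ≤ 1. Since G has at least one edge (e.g. 4–2), it is not an edgeless graph, so tw(G) ≥ 1. Hence tw(G) = 1 exactly.

1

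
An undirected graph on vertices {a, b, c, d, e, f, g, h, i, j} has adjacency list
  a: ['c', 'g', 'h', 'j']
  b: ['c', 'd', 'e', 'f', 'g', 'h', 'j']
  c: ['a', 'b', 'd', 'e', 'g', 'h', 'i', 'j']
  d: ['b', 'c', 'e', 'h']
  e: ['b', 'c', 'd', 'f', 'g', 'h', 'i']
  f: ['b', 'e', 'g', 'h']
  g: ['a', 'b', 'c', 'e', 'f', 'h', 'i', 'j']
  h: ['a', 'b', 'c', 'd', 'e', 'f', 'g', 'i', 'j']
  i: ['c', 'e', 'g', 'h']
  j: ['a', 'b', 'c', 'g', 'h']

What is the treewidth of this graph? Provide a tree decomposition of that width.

The largest bag has 5 vertices, giving width 4; this decomposition certifies tw(G) ≤ 4. On the other hand G contains the 5-clique {b, c, d, e, h}. A clique must lie in a single bag of any decomposition, so no decomposition can have width below 4. Combining the bounds, tw(G) = 4.

Treewidth 4.
Bags: B1 = {b, c, e, g, h}  B2 = {b, e, f, g, h}  B3 = {b, c, d, e, h}  B4 = {b, c, g, h, j}  B5 = {a, c, g, h, j}  B6 = {c, e, g, h, i}
Tree: B1–B2, B1–B3, B1–B4, B4–B5, B1–B6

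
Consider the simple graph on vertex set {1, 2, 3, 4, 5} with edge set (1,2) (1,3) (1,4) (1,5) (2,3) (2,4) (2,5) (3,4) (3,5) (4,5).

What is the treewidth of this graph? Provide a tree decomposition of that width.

Treewidth 4.
Bags: B1 = {1, 2, 3, 4, 5}
Tree: (single bag)

A single bag containing all 5 vertices is trivially a valid decomposition of width 4. On the other hand G contains the 5-clique {1, 2, 3, 4, 5}. A clique must lie in a single bag of any decomposition, so no decomposition can have width below 4. Combining the bounds, tw(G) = 4.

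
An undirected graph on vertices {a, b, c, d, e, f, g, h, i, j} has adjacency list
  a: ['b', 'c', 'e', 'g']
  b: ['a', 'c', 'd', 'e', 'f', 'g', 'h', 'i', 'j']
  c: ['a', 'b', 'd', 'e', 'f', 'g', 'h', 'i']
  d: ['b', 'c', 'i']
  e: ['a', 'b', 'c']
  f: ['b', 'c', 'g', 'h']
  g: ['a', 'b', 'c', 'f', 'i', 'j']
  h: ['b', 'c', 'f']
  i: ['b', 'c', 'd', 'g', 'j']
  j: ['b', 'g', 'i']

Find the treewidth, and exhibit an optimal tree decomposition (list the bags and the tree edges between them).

Treewidth 3.
One such decomposition:
Bags: B1 = {b, c, g, i}  B2 = {b, c, d, i}  B3 = {b, g, i, j}  B4 = {b, c, f, g}  B5 = {a, b, c, g}  B6 = {b, c, f, h}  B7 = {a, b, c, e}
Tree: B1–B2, B1–B3, B1–B4, B1–B5, B4–B6, B5–B7

The largest bag has 4 vertices, giving width 3; this decomposition certifies tw(G) ≤ 3. For the lower bound, the 4 vertices {b, g, i, j} are pairwise adjacent, and any tree decomposition puts a clique entirely inside one bag — forcing width ≥ 3. Hence tw(G) = 3 exactly.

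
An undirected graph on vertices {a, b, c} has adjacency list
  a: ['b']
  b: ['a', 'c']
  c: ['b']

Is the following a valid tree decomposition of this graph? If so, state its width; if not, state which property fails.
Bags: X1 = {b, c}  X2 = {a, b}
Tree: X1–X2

Yes; width 1.

Vertex coverage: the bags together contain {a, b, c}, the full vertex set. Edge coverage: each edge of G has both endpoints in at least one bag. Running intersection: for every vertex, the bags containing it form a connected subtree. All three properties hold, so this is a valid tree decomposition of width max|bag| − 1 = 1, and hence tw(G) ≤ 1.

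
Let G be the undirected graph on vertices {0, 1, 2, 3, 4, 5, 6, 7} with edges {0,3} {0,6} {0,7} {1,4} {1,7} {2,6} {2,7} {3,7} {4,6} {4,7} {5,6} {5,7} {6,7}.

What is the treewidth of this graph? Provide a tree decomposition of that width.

The largest bag has 3 vertices, giving width 2; this decomposition certifies tw(G) ≤ 2. On the other hand G contains the 3-clique {1, 4, 7}. A clique must lie in a single bag of any decomposition, so no decomposition can have width below 2. The upper and lower bounds meet at 2, so that is the treewidth.

Treewidth 2.
One such decomposition:
Bags: B1 = {5, 6, 7}  B2 = {4, 6, 7}  B3 = {0, 6, 7}  B4 = {0, 3, 7}  B5 = {2, 6, 7}  B6 = {1, 4, 7}
Tree: B1–B2, B2–B3, B3–B4, B3–B5, B2–B6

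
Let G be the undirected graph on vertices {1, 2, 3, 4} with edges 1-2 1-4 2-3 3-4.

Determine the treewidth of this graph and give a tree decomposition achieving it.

Each bag holds 3 vertices, so the decomposition has width 2, which upper-bounds the treewidth. For the lower bound, G contains the cycle 1–2–3–4–1, so G is not a forest; only forests have treewidth ≤ 1, hence tw(G) ≥ 2. Hence tw(G) = 2 exactly.

Treewidth 2.
Bags: B1 = {1, 2, 3}  B2 = {1, 3, 4}
Tree: B1–B2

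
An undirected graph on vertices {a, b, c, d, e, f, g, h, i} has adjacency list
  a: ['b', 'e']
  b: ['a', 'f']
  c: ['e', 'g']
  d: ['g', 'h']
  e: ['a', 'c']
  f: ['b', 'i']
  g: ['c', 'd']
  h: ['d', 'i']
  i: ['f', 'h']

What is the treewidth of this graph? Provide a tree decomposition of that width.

The largest bag has 3 vertices, giving width 2; this decomposition certifies tw(G) ≤ 2. The edges a–e–c–g–d–h–i–f–b–a form a cycle, so G is not a tree and its treewidth is at least 2. Combining the bounds, tw(G) = 2.

Treewidth 2.
One such decomposition:
Bags: B1 = {a, c, e}  B2 = {a, c, g}  B3 = {a, d, g}  B4 = {a, d, h}  B5 = {a, h, i}  B6 = {a, f, i}  B7 = {a, b, f}
Tree: B1–B2, B2–B3, B3–B4, B4–B5, B5–B6, B6–B7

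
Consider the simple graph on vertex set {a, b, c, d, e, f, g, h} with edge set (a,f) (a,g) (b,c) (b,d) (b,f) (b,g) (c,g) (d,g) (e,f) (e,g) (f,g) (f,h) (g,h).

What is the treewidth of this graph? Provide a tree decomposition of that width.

Treewidth 2.
Bags: B1 = {f, g, h}  B2 = {a, f, g}  B3 = {b, f, g}  B4 = {e, f, g}  B5 = {b, d, g}  B6 = {b, c, g}
Tree: B1–B2, B1–B3, B3–B4, B3–B5, B5–B6

The largest bag has 3 vertices, giving width 2; this decomposition certifies tw(G) ≤ 2. Conversely, {b, d, g} is a clique of size 3, and the vertices of any clique must share a bag in every tree decomposition; so some bag has ≥ 3 vertices and tw(G) ≥ 2. Hence tw(G) = 2 exactly.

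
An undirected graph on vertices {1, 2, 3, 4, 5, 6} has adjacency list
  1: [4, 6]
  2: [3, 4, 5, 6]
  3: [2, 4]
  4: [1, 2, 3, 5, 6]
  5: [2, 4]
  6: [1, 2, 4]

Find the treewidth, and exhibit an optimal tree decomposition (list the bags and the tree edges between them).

Treewidth 2.
One such decomposition:
Bags: B1 = {2, 3, 4}  B2 = {2, 4, 5}  B3 = {2, 4, 6}  B4 = {1, 4, 6}
Tree: B1–B2, B1–B3, B3–B4

The largest bag has 3 vertices, giving width 2; this decomposition certifies tw(G) ≤ 2. For the lower bound, the 3 vertices {1, 4, 6} are pairwise adjacent, and any tree decomposition puts a clique entirely inside one bag — forcing width ≥ 2. The upper and lower bounds meet at 2, so that is the treewidth.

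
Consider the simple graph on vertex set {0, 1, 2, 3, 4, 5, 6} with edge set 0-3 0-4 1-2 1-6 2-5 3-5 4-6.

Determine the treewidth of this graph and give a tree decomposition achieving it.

Every bag has size at most 3, so the width is 3 − 1 = 2 and tw(G) ≤ 2. Since 5–3–0–4–6–1–2–5 is a cycle in G, G is not acyclic. Forests are exactly the graphs of treewidth ≤ 1, so tw(G) ≥ 2. The upper and lower bounds meet at 2, so that is the treewidth.

Treewidth 2.
One such decomposition:
Bags: B1 = {0, 3, 5}  B2 = {0, 4, 5}  B3 = {4, 5, 6}  B4 = {1, 5, 6}  B5 = {1, 2, 5}
Tree: B1–B2, B2–B3, B3–B4, B4–B5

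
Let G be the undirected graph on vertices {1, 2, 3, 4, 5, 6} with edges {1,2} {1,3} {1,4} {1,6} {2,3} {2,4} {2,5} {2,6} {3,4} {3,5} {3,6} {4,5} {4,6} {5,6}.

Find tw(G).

A width-4 tree decomposition is:
Bags: B1 = {2, 3, 4, 5, 6}  B2 = {1, 2, 3, 4, 6}
Tree: B1–B2
Every bag has size at most 5, so the width is 5 − 1 = 4 and tw(G) ≤ 4. On the other hand G contains the 5-clique {1, 2, 3, 4, 6}. A clique must lie in a single bag of any decomposition, so no decomposition can have width below 4. The upper and lower bounds meet at 4, so that is the treewidth.

4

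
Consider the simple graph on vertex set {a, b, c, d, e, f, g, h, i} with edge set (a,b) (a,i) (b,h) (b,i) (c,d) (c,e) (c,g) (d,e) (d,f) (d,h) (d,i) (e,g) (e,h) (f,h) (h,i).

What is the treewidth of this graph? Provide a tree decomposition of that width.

The largest bag has 3 vertices, giving width 2; this decomposition certifies tw(G) ≤ 2. For the lower bound, the 3 vertices {d, e, h} are pairwise adjacent, and any tree decomposition puts a clique entirely inside one bag — forcing width ≥ 2. Hence tw(G) = 2 exactly.

Treewidth 2.
Bags: B1 = {d, e, h}  B2 = {c, d, e}  B3 = {d, h, i}  B4 = {b, h, i}  B5 = {d, f, h}  B6 = {c, e, g}  B7 = {a, b, i}
Tree: B1–B2, B1–B3, B3–B4, B3–B5, B2–B6, B4–B7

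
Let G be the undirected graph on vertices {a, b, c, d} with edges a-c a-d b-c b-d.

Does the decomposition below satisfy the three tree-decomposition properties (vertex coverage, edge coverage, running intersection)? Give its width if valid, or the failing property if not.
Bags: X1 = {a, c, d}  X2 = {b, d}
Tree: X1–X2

No — edge (c,b) lies in no bag.

A tree decomposition must satisfy three properties: every vertex lies in some bag; for every edge, both endpoints lie together in some bag; and for every vertex, the bags containing it form a connected subtree. Here edge (c,b) lies in no bag, so the decomposition is invalid.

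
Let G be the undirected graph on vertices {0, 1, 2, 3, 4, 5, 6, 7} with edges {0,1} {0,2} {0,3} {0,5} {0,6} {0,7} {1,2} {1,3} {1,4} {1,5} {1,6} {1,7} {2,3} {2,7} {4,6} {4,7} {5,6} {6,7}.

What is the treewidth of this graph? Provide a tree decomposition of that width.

Treewidth 3.
One optimal decomposition is:
Bags: B1 = {0, 1, 6, 7}  B2 = {0, 1, 2, 7}  B3 = {1, 4, 6, 7}  B4 = {0, 1, 5, 6}  B5 = {0, 1, 2, 3}
Tree: B1–B2, B1–B3, B1–B4, B2–B5

Every bag has size at most 4, so the width is 4 − 1 = 3 and tw(G) ≤ 3. On the other hand G contains the 4-clique {0, 1, 2, 3}. A clique must lie in a single bag of any decomposition, so no decomposition can have width below 3. Hence tw(G) = 3 exactly.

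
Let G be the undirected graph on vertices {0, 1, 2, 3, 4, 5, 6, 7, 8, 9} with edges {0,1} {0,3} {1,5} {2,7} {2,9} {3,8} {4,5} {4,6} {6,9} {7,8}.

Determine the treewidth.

A width-2 tree decomposition is:
Bags: B1 = {3, 7, 8}  B2 = {2, 3, 7}  B3 = {2, 3, 9}  B4 = {3, 6, 9}  B5 = {3, 4, 6}  B6 = {3, 4, 5}  B7 = {1, 3, 5}  B8 = {0, 1, 3}
Tree: B1–B2, B2–B3, B3–B4, B4–B5, B5–B6, B6–B7, B7–B8
Every bag has size at most 3, so the width is 3 − 1 = 2 and tw(G) ≤ 2. Since 3–8–7–2–9–6–4–5–1–0–3 is a cycle in G, G is not acyclic. Forests are exactly the graphs of treewidth ≤ 1, so tw(G) ≥ 2. Hence tw(G) = 2 exactly.

2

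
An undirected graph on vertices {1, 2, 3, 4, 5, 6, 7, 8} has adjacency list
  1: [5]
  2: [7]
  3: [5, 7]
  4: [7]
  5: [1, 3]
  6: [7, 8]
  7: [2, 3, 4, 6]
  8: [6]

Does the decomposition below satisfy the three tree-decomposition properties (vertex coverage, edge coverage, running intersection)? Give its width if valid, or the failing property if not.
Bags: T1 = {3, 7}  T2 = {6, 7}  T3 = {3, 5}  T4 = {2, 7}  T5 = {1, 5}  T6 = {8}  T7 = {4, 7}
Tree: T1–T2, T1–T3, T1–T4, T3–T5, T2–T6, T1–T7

No — edge (6,8) lies in no bag.

A tree decomposition must satisfy three properties: every vertex lies in some bag; for every edge, both endpoints lie together in some bag; and for every vertex, the bags containing it form a connected subtree. Here edge (6,8) lies in no bag, so the decomposition is invalid.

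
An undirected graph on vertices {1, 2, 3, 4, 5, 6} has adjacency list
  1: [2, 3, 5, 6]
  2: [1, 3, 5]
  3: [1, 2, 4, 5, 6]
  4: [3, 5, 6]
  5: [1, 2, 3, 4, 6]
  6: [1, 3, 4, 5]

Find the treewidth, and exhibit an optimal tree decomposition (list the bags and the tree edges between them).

The largest bag has 4 vertices, giving width 3; this decomposition certifies tw(G) ≤ 3. For the lower bound, the 4 vertices {1, 2, 3, 5} are pairwise adjacent, and any tree decomposition puts a clique entirely inside one bag — forcing width ≥ 3. Therefore the treewidth is 3.

Treewidth 3.
One such decomposition:
Bags: B1 = {1, 3, 5, 6}  B2 = {3, 4, 5, 6}  B3 = {1, 2, 3, 5}
Tree: B1–B2, B1–B3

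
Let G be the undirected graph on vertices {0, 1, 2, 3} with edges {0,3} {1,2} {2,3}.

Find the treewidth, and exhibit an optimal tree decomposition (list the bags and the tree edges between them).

Each bag holds 2 vertices, so the decomposition has width 1, which upper-bounds the treewidth. Any graph with an edge has treewidth ≥ 1, and G has the edge 1–2. The upper and lower bounds meet at 1, so that is the treewidth.

Treewidth 1.
One optimal decomposition is:
Bags: B1 = {1, 2}  B2 = {2, 3}  B3 = {0, 3}
Tree: B1–B2, B2–B3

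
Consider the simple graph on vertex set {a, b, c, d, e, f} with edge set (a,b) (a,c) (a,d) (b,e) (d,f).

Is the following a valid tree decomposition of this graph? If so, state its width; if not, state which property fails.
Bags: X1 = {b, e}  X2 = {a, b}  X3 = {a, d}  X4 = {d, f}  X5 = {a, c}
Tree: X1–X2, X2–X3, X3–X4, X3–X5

Vertex coverage: the bags together contain {a, b, c, d, e, f}, the full vertex set. Edge coverage: each edge of G has both endpoints in at least one bag. Running intersection: for every vertex, the bags containing it form a connected subtree. All three properties hold, so this is a valid tree decomposition of width max|bag| − 1 = 1, and hence tw(G) ≤ 1.

Yes; width 1.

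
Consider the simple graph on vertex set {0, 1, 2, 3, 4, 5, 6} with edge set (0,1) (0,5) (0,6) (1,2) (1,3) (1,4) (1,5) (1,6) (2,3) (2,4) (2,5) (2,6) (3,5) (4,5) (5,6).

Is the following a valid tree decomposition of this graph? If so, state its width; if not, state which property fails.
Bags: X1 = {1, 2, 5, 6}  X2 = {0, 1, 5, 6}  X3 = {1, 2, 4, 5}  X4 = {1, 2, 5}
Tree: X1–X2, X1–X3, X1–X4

No — vertex 3 appears in no bag.

A tree decomposition must satisfy three properties: every vertex lies in some bag; for every edge, both endpoints lie together in some bag; and for every vertex, the bags containing it form a connected subtree. Here vertex 3 appears in no bag, so the decomposition is invalid.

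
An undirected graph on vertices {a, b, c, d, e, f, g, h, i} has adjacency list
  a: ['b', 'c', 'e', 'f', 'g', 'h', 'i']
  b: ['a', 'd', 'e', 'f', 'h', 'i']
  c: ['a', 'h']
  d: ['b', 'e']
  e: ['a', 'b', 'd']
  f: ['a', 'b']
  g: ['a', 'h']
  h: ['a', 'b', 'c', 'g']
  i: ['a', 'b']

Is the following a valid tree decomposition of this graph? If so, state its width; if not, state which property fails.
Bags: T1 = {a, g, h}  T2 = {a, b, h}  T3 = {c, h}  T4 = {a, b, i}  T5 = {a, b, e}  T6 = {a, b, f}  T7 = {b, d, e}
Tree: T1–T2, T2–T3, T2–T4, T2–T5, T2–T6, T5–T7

No — edge (a,c) lies in no bag.

A tree decomposition must satisfy three properties: every vertex lies in some bag; for every edge, both endpoints lie together in some bag; and for every vertex, the bags containing it form a connected subtree. Here edge (a,c) lies in no bag, so the decomposition is invalid.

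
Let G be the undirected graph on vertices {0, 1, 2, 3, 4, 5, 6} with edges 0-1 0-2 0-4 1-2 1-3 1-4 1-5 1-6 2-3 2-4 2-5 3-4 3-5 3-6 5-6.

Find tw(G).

A width-3 tree decomposition is:
Bags: B1 = {1, 2, 3, 5}  B2 = {1, 3, 5, 6}  B3 = {1, 2, 3, 4}  B4 = {0, 1, 2, 4}
Tree: B1–B2, B1–B3, B3–B4
Each bag holds 4 vertices, so the decomposition has width 3, which upper-bounds the treewidth. On the other hand G contains the 4-clique {0, 1, 2, 4}. A clique must lie in a single bag of any decomposition, so no decomposition can have width below 3. The upper and lower bounds meet at 3, so that is the treewidth.

3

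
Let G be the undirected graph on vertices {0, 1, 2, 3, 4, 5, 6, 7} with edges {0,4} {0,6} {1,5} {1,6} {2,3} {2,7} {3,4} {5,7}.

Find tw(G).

A width-2 tree decomposition is:
Bags: B1 = {0, 1, 6}  B2 = {0, 1, 5}  B3 = {0, 5, 7}  B4 = {0, 2, 7}  B5 = {0, 2, 3}  B6 = {0, 3, 4}
Tree: B1–B2, B2–B3, B3–B4, B4–B5, B5–B6
Each bag holds 3 vertices, so the decomposition has width 2, which upper-bounds the treewidth. The edges 0–6–1–5–7–2–3–4–0 form a cycle, so G is not a tree and its treewidth is at least 2. The upper and lower bounds meet at 2, so that is the treewidth.

2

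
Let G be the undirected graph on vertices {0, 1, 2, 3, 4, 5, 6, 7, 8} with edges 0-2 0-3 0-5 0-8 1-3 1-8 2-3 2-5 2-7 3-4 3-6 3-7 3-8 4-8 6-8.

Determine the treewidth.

2

A width-2 tree decomposition is:
Bags: B1 = {0, 3, 8}  B2 = {3, 4, 8}  B3 = {3, 6, 8}  B4 = {0, 2, 3}  B5 = {1, 3, 8}  B6 = {2, 3, 7}  B7 = {0, 2, 5}
Tree: B1–B2, B2–B3, B1–B4, B2–B5, B4–B6, B4–B7
The largest bag has 3 vertices, giving width 2; this decomposition certifies tw(G) ≤ 2. On the other hand G contains the 3-clique {0, 3, 8}. A clique must lie in a single bag of any decomposition, so no decomposition can have width below 2. Hence tw(G) = 2 exactly.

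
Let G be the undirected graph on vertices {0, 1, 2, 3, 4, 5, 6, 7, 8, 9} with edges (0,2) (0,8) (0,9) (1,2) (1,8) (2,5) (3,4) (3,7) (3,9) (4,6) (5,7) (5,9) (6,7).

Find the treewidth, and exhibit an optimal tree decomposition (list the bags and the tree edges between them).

Treewidth 2.
One optimal decomposition is:
Bags: B1 = {0, 1, 8}  B2 = {0, 1, 2}  B3 = {0, 2, 9}  B4 = {2, 5, 9}  B5 = {3, 5, 9}  B6 = {3, 5, 7}  B7 = {3, 4, 7}  B8 = {4, 6, 7}
Tree: B1–B2, B2–B3, B3–B4, B4–B5, B5–B6, B6–B7, B7–B8

Every bag has size at most 3, so the width is 3 − 1 = 2 and tw(G) ≤ 2. Since 8–1–2–0–8 is a cycle in G, G is not acyclic. Forests are exactly the graphs of treewidth ≤ 1, so tw(G) ≥ 2. Combining the bounds, tw(G) = 2.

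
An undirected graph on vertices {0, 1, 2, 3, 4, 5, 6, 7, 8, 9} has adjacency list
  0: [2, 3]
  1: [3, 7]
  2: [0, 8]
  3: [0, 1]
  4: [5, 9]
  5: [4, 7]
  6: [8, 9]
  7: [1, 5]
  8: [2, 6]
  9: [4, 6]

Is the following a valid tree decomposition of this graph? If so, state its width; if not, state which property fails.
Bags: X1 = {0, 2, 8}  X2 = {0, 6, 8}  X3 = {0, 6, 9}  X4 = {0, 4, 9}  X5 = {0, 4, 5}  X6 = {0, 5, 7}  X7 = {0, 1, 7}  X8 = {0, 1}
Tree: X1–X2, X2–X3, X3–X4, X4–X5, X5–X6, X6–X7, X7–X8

A tree decomposition must satisfy three properties: every vertex lies in some bag; for every edge, both endpoints lie together in some bag; and for every vertex, the bags containing it form a connected subtree. Here vertex 3 appears in no bag, so the decomposition is invalid.

No — vertex 3 appears in no bag.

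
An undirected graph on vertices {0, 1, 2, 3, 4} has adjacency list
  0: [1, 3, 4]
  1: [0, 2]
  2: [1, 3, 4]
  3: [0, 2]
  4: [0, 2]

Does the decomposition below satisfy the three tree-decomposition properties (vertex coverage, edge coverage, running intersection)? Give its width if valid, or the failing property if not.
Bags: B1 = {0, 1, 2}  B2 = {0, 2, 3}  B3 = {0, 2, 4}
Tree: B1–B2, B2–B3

Every vertex of G appears in some bag (union = {0, 1, 2, 3, 4}); every edge is covered by a bag; and for each vertex v the set of bags containing v is connected in the bag tree. The decomposition is therefore valid. The largest bag has 3 vertices, so the width is 2.

Yes; width 2.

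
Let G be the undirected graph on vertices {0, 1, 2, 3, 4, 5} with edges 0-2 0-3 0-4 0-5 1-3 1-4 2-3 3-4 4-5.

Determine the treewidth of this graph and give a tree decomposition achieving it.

Treewidth 2.
Bags: B1 = {0, 3, 4}  B2 = {0, 2, 3}  B3 = {0, 4, 5}  B4 = {1, 3, 4}
Tree: B1–B2, B1–B3, B1–B4

The largest bag has 3 vertices, giving width 2; this decomposition certifies tw(G) ≤ 2. For the lower bound, the 3 vertices {0, 2, 3} are pairwise adjacent, and any tree decomposition puts a clique entirely inside one bag — forcing width ≥ 2. The upper and lower bounds meet at 2, so that is the treewidth.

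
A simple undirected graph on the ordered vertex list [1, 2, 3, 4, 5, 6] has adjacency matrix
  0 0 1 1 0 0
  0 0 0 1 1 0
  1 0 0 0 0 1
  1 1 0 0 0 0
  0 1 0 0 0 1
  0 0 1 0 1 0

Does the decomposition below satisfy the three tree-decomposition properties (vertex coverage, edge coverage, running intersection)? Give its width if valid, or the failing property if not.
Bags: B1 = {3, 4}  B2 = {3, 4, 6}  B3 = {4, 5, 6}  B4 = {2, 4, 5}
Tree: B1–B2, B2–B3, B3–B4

No — vertex 1 appears in no bag.

A tree decomposition must satisfy three properties: every vertex lies in some bag; for every edge, both endpoints lie together in some bag; and for every vertex, the bags containing it form a connected subtree. Here vertex 1 appears in no bag, so the decomposition is invalid.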